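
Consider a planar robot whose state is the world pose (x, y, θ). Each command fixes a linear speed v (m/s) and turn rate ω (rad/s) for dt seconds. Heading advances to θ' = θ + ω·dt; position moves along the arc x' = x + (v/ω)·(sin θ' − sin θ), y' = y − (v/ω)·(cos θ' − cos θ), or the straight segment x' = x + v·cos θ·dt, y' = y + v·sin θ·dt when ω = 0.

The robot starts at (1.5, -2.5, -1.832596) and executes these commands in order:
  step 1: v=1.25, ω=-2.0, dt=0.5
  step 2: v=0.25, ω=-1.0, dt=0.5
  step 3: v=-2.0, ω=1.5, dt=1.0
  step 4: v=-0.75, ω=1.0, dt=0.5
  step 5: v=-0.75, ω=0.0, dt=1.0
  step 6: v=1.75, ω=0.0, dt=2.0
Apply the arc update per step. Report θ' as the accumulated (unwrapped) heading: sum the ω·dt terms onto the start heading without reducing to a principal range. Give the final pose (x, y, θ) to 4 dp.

step 1: θ'=-2.8326 (R=-0.6250) → pose (1.0864, -2.9336, -2.8326)
step 2: θ'=-3.3326 (R=-0.2500) → pose (0.9629, -2.9409, -3.3326)
step 3: θ'=-1.8326 (R=-1.3333) → pose (2.5039, -1.9769, -1.8326)
step 4: θ'=-1.3326 (R=-0.7500) → pose (2.5083, -1.6059, -1.3326)
step 5: θ'=-1.3326 (straight) → pose (2.3313, -0.8770, -1.3326)
step 6: θ'=-1.3326 (straight) → pose (3.1572, -4.2782, -1.3326)

(3.1572, -4.2782, -1.3326)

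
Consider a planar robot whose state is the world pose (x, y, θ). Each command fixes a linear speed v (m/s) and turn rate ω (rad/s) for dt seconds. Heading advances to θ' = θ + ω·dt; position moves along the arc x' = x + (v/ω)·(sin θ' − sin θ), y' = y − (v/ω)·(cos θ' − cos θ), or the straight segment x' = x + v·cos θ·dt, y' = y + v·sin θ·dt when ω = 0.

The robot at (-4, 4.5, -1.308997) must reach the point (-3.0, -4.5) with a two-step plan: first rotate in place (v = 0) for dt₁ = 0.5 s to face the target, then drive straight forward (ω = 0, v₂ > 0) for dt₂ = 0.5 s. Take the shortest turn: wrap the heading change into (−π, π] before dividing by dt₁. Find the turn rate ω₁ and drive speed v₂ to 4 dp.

ω₁ = -0.3023, v₂ = 18.1108

heading to target = atan2(-4.5−4.5, -3−-4) = -1.4601
Δθ = wrap(-1.4601 − -1.3090) = -0.1511; ω₁ = Δθ/dt₁ = -0.3023
distance = √((-3−-4)² + (-4.5−4.5)²) = 9.0554; v₂ = distance/dt₂ = 18.1108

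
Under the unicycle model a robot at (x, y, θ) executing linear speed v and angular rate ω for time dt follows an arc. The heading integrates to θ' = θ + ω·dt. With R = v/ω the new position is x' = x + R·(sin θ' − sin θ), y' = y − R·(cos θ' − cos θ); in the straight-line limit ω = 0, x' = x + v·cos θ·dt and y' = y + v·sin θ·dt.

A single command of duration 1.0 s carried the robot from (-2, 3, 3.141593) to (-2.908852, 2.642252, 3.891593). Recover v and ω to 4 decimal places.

Δθ = 3.891593 − 3.141593 = 0.750000
ω = Δθ/dt = 0.750000/1.0 = 0.7500
R = Δx/(sin θ' − sin θ) = 1.3333
v = R·ω = 1.3333·0.7500 = 1.0000

v = 1.0000, ω = 0.7500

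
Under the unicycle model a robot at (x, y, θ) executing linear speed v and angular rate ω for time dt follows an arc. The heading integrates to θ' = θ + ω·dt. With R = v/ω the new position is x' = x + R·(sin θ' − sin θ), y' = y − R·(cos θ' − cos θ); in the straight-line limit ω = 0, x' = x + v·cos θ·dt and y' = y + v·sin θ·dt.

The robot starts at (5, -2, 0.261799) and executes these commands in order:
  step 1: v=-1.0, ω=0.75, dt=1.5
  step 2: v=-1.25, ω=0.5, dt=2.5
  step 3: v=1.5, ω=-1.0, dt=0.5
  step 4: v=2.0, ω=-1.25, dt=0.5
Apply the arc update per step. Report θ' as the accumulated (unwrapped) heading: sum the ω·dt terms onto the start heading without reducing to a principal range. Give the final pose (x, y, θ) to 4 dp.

(4.4956, -4.2287, 1.5118)

step 1: θ'=1.3868 (R=-1.3333) → pose (4.0343, -3.0440, 1.3868)
step 2: θ'=2.6368 (R=-2.5000) → pose (5.2830, -5.6895, 2.6368)
step 3: θ'=2.1368 (R=-1.5000) → pose (4.7424, -5.1810, 2.1368)
step 4: θ'=1.5118 (R=-1.6000) → pose (4.4956, -4.2287, 1.5118)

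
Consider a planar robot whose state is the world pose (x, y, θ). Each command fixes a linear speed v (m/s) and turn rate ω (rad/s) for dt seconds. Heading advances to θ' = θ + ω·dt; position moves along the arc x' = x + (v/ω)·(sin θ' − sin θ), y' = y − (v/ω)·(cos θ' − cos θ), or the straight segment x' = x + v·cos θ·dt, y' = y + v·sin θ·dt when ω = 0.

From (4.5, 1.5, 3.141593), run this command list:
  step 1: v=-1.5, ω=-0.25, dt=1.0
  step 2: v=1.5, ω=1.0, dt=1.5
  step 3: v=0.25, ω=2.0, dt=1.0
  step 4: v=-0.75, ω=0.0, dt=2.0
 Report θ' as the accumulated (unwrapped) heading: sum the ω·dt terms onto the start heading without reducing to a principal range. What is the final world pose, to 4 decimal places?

step 1: θ'=2.8916 (R=6.0000) → pose (5.9844, 1.3135, 2.8916)
step 2: θ'=4.3916 (R=1.5000) → pose (4.1898, 0.3331, 4.3916)
step 3: θ'=6.3916 (R=0.1250) → pose (4.3220, 0.1694, 6.3916)
step 4: θ'=6.3916 (straight) → pose (2.8308, 0.0071, 6.3916)

(2.8308, 0.0071, 6.3916)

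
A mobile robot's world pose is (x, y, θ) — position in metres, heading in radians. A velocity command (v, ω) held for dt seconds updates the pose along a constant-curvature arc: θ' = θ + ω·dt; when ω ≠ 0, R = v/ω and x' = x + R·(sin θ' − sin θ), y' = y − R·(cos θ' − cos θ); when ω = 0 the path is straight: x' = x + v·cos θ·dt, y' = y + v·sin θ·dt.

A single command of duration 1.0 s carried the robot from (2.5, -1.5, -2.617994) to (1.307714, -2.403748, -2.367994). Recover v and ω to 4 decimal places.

v = 1.5000, ω = 0.2500

Δθ = -2.367994 − -2.617994 = 0.250000
ω = Δθ/dt = 0.250000/1.0 = 0.2500
R = Δx/(sin θ' − sin θ) = 6.0000
v = R·ω = 6.0000·0.2500 = 1.5000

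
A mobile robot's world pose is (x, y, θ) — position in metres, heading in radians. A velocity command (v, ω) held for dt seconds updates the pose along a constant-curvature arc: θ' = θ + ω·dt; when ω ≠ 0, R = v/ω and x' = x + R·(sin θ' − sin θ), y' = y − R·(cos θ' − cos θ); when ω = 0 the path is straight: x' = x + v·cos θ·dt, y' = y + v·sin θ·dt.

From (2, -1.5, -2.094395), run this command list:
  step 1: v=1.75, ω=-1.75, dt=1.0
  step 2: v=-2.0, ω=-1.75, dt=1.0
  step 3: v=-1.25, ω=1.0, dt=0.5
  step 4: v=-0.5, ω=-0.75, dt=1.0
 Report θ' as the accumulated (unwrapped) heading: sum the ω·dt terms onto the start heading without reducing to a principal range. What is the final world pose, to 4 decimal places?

(-0.2255, -4.3714, -5.8444)

step 1: θ'=-3.8444 (R=-1.0000) → pose (0.4876, -1.7630, -3.8444)
step 2: θ'=-5.5944 (R=1.1429) → pose (0.4753, -3.5174, -5.5944)
step 3: θ'=-5.0944 (R=-1.2500) → pose (0.1099, -4.0164, -5.0944)
step 4: θ'=-5.8444 (R=0.6667) → pose (-0.2255, -4.3714, -5.8444)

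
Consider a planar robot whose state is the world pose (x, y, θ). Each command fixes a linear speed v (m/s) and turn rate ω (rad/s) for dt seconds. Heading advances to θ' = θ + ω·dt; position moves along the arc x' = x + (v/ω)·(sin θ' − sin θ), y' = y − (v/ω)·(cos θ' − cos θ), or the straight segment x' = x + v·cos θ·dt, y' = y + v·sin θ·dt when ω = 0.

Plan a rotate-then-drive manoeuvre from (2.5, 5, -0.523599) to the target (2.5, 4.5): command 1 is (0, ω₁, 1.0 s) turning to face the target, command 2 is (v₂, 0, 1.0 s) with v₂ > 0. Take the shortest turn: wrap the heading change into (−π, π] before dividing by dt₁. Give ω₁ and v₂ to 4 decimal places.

heading to target = atan2(4.5−5, 2.5−2.5) = -1.5708
Δθ = wrap(-1.5708 − -0.5236) = -1.0472; ω₁ = Δθ/dt₁ = -1.0472
distance = √((2.5−2.5)² + (4.5−5)²) = 0.5000; v₂ = distance/dt₂ = 0.5000

ω₁ = -1.0472, v₂ = 0.5000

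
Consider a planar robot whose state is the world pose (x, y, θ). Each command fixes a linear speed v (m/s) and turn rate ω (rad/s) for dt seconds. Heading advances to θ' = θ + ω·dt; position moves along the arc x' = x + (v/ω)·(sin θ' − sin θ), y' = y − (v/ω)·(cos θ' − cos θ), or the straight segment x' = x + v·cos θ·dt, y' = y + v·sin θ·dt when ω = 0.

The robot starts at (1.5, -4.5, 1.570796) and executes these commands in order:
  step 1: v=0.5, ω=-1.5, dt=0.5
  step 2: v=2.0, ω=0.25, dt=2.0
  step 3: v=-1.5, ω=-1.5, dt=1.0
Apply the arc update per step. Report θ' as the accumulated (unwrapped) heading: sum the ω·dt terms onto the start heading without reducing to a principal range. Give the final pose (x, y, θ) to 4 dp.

(2.3401, -1.5355, -0.1792)

step 1: θ'=0.8208 (R=-0.3333) → pose (1.5894, -4.2728, 0.8208)
step 2: θ'=1.3208 (R=8.0000) → pose (3.4872, -0.7989, 1.3208)
step 3: θ'=-0.1792 (R=1.0000) → pose (2.3401, -1.5355, -0.1792)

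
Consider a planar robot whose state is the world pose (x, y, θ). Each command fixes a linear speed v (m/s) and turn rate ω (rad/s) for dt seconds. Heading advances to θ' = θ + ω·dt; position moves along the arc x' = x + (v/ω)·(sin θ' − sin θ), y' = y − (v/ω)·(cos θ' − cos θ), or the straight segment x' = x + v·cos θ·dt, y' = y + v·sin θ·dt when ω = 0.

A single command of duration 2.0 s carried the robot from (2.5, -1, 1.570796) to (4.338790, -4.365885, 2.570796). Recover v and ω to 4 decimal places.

v = -2.0000, ω = 0.5000

Δθ = 2.570796 − 1.570796 = 1.000000
ω = Δθ/dt = 1.000000/2.0 = 0.5000
R = −Δy/(cos θ' − cos θ) = -4.0000
v = R·ω = -4.0000·0.5000 = -2.0000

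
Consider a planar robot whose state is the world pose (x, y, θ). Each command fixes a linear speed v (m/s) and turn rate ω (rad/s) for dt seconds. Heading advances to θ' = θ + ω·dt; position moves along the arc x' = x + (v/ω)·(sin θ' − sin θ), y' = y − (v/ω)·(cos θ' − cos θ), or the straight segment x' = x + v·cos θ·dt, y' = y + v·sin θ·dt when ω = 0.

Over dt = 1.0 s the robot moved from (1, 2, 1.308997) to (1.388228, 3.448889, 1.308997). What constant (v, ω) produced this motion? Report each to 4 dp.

Δθ = 1.308997 − 1.308997 = 0.000000
ω = Δθ/dt = 0.000000/1.0 = 0.0000
ω = 0 → v = (Δx·cos θ + Δy·sin θ)/dt = 1.5000

v = 1.5000, ω = 0.0000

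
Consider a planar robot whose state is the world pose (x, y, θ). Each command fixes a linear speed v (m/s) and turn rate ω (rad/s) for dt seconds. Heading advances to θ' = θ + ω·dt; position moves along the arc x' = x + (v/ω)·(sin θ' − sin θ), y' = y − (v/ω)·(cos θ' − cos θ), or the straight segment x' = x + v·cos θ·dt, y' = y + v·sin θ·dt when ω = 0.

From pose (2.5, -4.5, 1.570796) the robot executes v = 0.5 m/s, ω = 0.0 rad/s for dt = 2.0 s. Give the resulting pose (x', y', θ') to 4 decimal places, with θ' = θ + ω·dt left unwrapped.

θ' = 1.5708 + 0.0·2.0 = 1.5708
ω = 0 → straight: x' = 2.5 + 0.5·cos(1.5708)·2.0 = 2.5000
y' = -4.5 + 0.5·sin(1.5708)·2.0 = -3.5000

(2.5000, -3.5000, 1.5708)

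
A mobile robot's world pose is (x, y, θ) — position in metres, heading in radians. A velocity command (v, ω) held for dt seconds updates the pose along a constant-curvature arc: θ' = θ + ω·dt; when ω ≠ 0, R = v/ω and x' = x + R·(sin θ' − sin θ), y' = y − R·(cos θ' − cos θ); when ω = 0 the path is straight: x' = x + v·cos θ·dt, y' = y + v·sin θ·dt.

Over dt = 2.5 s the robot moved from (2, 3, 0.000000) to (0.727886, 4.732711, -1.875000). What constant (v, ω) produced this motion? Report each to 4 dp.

Δθ = -1.875000 − 0.000000 = -1.875000
ω = Δθ/dt = -1.875000/2.5 = -0.7500
R = −Δy/(cos θ' − cos θ) = 1.3333
v = R·ω = 1.3333·-0.7500 = -1.0000

v = -1.0000, ω = -0.7500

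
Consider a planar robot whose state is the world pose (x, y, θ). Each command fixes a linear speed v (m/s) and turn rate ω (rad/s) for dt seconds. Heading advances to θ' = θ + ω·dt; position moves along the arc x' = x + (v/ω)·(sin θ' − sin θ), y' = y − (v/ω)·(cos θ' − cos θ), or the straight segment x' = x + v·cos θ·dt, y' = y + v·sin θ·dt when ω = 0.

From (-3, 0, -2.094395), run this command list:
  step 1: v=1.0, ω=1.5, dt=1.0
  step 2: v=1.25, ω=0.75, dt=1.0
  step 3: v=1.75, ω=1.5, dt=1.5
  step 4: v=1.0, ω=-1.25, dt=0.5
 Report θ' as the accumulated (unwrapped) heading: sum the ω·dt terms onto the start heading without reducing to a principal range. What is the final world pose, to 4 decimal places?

step 1: θ'=-0.5944 (R=0.6667) → pose (-2.7960, -0.8857, -0.5944)
step 2: θ'=0.1556 (R=1.6667) → pose (-1.6043, -1.1514, 0.1556)
step 3: θ'=2.4056 (R=1.1667) → pose (-1.0019, 0.8659, 2.4056)
step 4: θ'=1.7806 (R=-0.8000) → pose (-1.2473, 1.2922, 1.7806)

(-1.2473, 1.2922, 1.7806)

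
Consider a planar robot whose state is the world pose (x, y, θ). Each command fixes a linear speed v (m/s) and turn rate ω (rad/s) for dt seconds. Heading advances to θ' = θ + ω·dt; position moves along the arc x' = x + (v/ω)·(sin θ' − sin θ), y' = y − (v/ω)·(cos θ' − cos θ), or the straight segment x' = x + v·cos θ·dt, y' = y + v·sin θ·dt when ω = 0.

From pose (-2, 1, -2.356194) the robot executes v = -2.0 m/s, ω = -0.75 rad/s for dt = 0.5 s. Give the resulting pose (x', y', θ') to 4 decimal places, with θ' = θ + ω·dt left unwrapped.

(-1.1783, 1.5596, -2.7312)

θ' = -2.3562 + -0.75·0.5 = -2.7312
R = v/ω = -2.0/-0.75 = 2.6667
x' = -2 + 2.6667·(sin -2.7312 − sin -2.3562) = -1.1783
y' = 1 − 2.6667·(cos -2.7312 − cos -2.3562) = 1.5596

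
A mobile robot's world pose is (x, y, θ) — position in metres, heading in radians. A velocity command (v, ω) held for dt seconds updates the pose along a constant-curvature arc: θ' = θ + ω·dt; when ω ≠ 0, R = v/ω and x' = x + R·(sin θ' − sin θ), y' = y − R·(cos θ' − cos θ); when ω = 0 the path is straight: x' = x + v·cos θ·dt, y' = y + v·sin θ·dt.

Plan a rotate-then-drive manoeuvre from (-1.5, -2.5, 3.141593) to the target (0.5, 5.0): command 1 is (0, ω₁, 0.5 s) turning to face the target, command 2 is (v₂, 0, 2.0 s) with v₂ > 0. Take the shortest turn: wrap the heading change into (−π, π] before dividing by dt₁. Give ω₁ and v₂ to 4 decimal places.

ω₁ = -3.6628, v₂ = 3.8810

heading to target = atan2(5−-2.5, 0.5−-1.5) = 1.3102
Δθ = wrap(1.3102 − 3.1416) = -1.8314; ω₁ = Δθ/dt₁ = -3.6628
distance = √((0.5−-1.5)² + (5−-2.5)²) = 7.7621; v₂ = distance/dt₂ = 3.8810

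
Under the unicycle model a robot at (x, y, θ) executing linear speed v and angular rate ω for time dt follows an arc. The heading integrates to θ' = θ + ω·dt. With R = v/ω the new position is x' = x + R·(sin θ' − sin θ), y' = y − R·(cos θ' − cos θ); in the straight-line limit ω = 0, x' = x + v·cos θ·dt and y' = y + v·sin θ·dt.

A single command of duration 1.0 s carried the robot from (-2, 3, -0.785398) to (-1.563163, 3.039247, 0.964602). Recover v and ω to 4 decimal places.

v = 0.5000, ω = 1.7500

Δθ = 0.964602 − -0.785398 = 1.750000
ω = Δθ/dt = 1.750000/1.0 = 1.7500
R = Δx/(sin θ' − sin θ) = 0.2857
v = R·ω = 0.2857·1.7500 = 0.5000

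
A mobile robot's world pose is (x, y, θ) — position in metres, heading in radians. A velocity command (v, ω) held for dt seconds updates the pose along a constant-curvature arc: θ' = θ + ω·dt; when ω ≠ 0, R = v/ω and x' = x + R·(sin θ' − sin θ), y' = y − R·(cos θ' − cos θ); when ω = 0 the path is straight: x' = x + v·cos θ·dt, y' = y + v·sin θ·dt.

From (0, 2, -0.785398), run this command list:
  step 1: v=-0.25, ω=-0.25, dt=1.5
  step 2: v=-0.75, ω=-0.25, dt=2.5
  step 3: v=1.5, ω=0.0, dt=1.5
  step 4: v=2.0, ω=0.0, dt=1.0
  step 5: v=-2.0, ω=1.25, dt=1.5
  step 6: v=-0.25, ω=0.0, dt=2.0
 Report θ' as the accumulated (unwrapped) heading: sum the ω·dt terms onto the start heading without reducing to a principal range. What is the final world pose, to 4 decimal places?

step 1: θ'=-1.1604 (R=1.0000) → pose (-0.2099, 2.3081, -1.1604)
step 2: θ'=-1.7854 (R=3.0000) → pose (-0.3902, 4.1439, -1.7854)
step 3: θ'=-1.7854 (straight) → pose (-0.8693, 1.9455, -1.7854)
step 4: θ'=-1.7854 (straight) → pose (-1.2952, -0.0086, -1.7854)
step 5: θ'=0.0896 (R=-1.6000) → pose (-3.0017, 1.9257, 0.0896)
step 6: θ'=0.0896 (straight) → pose (-3.4997, 1.8810, 0.0896)

(-3.4997, 1.8810, 0.0896)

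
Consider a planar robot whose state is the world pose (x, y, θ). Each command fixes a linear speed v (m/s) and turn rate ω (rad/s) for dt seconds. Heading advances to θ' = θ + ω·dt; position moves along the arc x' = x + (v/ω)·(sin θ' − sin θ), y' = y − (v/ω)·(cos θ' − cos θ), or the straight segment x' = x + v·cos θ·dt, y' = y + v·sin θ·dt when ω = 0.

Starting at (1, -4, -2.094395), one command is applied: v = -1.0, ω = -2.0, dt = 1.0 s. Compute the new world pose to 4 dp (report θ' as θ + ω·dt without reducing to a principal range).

(1.8405, -3.9603, -4.0944)

θ' = -2.0944 + -2.0·1.0 = -4.0944
R = v/ω = -1.0/-2.0 = 0.5000
x' = 1 + 0.5000·(sin -4.0944 − sin -2.0944) = 1.8405
y' = -4 − 0.5000·(cos -4.0944 − cos -2.0944) = -3.9603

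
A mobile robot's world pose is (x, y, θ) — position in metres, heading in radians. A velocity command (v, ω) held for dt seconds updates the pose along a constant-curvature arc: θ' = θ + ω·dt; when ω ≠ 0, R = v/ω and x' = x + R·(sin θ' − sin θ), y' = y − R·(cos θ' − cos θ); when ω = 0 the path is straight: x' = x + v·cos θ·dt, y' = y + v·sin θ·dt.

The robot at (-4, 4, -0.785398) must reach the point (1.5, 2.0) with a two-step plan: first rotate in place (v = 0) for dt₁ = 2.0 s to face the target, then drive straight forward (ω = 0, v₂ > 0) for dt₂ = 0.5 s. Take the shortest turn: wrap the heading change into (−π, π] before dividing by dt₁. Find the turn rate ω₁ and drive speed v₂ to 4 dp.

heading to target = atan2(2−4, 1.5−-4) = -0.3488
Δθ = wrap(-0.3488 − -0.7854) = 0.4366; ω₁ = Δθ/dt₁ = 0.2183
distance = √((1.5−-4)² + (2−4)²) = 5.8523; v₂ = distance/dt₂ = 11.7047

ω₁ = 0.2183, v₂ = 11.7047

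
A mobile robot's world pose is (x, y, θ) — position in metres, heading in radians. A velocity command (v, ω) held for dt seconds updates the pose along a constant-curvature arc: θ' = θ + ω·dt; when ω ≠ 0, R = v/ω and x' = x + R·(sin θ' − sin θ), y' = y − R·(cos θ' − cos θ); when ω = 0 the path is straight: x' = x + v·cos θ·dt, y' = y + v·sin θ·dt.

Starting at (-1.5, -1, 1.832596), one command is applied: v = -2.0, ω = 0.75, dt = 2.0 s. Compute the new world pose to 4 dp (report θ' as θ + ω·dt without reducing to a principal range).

(1.5821, -2.9280, 3.3326)

θ' = 1.8326 + 0.75·2.0 = 3.3326
R = v/ω = -2.0/0.75 = -2.6667
x' = -1.5 + -2.6667·(sin 3.3326 − sin 1.8326) = 1.5821
y' = -1 − -2.6667·(cos 3.3326 − cos 1.8326) = -2.9280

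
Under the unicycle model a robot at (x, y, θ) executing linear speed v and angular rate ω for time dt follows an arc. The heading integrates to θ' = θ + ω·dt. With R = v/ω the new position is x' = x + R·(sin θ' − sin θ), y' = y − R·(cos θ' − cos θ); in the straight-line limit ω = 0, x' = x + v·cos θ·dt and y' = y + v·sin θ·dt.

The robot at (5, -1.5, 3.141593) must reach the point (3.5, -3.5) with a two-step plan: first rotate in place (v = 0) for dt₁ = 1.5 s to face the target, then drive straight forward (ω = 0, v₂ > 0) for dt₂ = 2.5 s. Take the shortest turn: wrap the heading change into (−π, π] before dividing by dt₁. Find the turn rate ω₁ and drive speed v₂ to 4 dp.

ω₁ = 0.6182, v₂ = 1.0000

heading to target = atan2(-3.5−-1.5, 3.5−5) = -2.2143
Δθ = wrap(-2.2143 − 3.1416) = 0.9273; ω₁ = Δθ/dt₁ = 0.6182
distance = √((3.5−5)² + (-3.5−-1.5)²) = 2.5000; v₂ = distance/dt₂ = 1.0000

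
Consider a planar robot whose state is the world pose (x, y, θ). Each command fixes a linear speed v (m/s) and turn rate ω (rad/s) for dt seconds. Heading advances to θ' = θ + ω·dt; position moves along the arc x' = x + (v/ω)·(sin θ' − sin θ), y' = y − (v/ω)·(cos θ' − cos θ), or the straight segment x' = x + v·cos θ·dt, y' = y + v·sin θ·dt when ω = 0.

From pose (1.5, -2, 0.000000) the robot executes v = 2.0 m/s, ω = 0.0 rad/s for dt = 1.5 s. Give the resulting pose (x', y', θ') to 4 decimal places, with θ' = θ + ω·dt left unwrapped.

θ' = 0.0000 + 0.0·1.5 = 0.0000
ω = 0 → straight: x' = 1.5 + 2.0·cos(0.0000)·1.5 = 4.5000
y' = -2 + 2.0·sin(0.0000)·1.5 = -2.0000

(4.5000, -2.0000, 0.0000)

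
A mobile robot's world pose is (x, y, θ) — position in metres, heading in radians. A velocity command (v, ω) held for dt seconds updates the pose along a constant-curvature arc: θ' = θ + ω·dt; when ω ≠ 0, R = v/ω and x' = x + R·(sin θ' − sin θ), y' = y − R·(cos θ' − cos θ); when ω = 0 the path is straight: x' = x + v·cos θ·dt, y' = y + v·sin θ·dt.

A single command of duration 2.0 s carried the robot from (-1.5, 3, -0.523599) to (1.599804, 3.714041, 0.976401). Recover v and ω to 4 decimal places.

Δθ = 0.976401 − -0.523599 = 1.500000
ω = Δθ/dt = 1.500000/2.0 = 0.7500
R = Δx/(sin θ' − sin θ) = 2.3333
v = R·ω = 2.3333·0.7500 = 1.7500

v = 1.7500, ω = 0.7500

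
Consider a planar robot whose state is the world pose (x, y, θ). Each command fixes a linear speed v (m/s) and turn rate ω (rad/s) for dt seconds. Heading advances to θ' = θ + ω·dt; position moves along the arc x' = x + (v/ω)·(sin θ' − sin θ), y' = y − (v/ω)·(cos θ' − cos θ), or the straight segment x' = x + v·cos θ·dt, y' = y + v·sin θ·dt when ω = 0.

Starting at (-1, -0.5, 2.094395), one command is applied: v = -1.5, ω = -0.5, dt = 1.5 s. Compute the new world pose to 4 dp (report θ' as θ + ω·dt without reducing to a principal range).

(-0.6746, -2.6734, 1.3444)

θ' = 2.0944 + -0.5·1.5 = 1.3444
R = v/ω = -1.5/-0.5 = 3.0000
x' = -1 + 3.0000·(sin 1.3444 − sin 2.0944) = -0.6746
y' = -0.5 − 3.0000·(cos 1.3444 − cos 2.0944) = -2.6734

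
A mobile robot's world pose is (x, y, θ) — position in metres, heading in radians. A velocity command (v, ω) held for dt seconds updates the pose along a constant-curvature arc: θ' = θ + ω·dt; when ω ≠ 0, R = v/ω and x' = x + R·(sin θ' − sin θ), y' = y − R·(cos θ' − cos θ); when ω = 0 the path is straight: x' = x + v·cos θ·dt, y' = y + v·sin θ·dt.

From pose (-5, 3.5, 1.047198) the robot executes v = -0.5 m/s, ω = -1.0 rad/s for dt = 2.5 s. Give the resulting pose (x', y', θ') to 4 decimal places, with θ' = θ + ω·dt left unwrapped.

(-5.9295, 3.6911, -1.4528)

θ' = 1.0472 + -1.0·2.5 = -1.4528
R = v/ω = -0.5/-1.0 = 0.5000
x' = -5 + 0.5000·(sin -1.4528 − sin 1.0472) = -5.9295
y' = 3.5 − 0.5000·(cos -1.4528 − cos 1.0472) = 3.6911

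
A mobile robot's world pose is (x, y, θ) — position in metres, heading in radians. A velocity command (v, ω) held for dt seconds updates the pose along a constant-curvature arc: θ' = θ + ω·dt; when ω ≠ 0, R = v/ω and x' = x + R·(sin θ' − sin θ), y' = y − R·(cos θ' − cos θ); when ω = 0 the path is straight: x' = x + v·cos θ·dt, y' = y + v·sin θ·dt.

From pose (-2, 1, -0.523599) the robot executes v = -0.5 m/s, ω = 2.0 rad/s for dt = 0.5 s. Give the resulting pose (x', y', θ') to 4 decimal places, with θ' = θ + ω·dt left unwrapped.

(-2.2396, 1.0057, 0.4764)

θ' = -0.5236 + 2.0·0.5 = 0.4764
R = v/ω = -0.5/2.0 = -0.2500
x' = -2 + -0.2500·(sin 0.4764 − sin -0.5236) = -2.2396
y' = 1 − -0.2500·(cos 0.4764 − cos -0.5236) = 1.0057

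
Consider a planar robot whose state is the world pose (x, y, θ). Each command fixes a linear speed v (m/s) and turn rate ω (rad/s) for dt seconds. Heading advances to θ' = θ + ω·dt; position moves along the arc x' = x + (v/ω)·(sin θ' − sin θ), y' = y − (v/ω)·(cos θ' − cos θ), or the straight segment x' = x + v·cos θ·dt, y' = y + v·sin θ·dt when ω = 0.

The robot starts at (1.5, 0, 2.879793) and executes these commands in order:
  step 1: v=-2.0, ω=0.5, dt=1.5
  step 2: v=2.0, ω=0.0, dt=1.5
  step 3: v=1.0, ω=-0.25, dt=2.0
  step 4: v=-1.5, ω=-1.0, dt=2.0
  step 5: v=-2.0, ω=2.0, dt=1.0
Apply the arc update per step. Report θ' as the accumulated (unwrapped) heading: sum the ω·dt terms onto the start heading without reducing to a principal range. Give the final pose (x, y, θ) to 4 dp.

(2.0699, -5.1101, 3.1298)

step 1: θ'=3.6298 (R=-4.0000) → pose (4.4114, 0.3310, 3.6298)
step 2: θ'=3.6298 (straight) → pose (1.7619, -1.0761, 3.6298)
step 3: θ'=3.1298 (R=-4.0000) → pose (-0.1615, -1.5431, 3.1298)
step 4: θ'=1.1298 (R=1.5000) → pose (1.1773, -3.6833, 1.1298)
step 5: θ'=3.1298 (R=-1.0000) → pose (2.0699, -5.1101, 3.1298)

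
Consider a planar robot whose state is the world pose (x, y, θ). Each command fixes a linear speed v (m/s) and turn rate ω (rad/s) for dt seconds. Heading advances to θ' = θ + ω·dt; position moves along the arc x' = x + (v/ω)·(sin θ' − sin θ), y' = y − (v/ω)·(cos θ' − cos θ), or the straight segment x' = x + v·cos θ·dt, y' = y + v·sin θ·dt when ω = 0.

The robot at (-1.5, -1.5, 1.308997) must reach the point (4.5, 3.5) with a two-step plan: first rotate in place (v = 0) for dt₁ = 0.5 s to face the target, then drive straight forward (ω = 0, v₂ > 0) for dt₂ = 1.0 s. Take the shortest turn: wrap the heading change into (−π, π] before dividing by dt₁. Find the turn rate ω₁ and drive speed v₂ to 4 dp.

heading to target = atan2(3.5−-1.5, 4.5−-1.5) = 0.6947
Δθ = wrap(0.6947 − 1.3090) = -0.6143; ω₁ = Δθ/dt₁ = -1.2285
distance = √((4.5−-1.5)² + (3.5−-1.5)²) = 7.8102; v₂ = distance/dt₂ = 7.8102

ω₁ = -1.2285, v₂ = 7.8102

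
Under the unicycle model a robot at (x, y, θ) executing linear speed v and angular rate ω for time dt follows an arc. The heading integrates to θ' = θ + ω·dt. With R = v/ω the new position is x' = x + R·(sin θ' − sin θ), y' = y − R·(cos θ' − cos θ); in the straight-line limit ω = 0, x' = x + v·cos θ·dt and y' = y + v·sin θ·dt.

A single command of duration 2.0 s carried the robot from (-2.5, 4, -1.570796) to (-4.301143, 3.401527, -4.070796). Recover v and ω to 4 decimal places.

v = 1.2500, ω = -1.2500

Δθ = -4.070796 − -1.570796 = -2.500000
ω = Δθ/dt = -2.500000/2.0 = -1.2500
R = Δx/(sin θ' − sin θ) = -1.0000
v = R·ω = -1.0000·-1.2500 = 1.2500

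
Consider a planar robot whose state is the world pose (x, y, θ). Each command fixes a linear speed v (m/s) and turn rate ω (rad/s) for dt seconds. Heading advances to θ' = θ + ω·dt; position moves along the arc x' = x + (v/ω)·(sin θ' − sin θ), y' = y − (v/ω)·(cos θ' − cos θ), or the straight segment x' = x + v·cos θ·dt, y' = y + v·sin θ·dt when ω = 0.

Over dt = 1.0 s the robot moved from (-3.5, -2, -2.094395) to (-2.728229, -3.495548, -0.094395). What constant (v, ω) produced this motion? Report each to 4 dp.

v = 2.0000, ω = 2.0000

Δθ = -0.094395 − -2.094395 = 2.000000
ω = Δθ/dt = 2.000000/1.0 = 2.0000
R = −Δy/(cos θ' − cos θ) = 1.0000
v = R·ω = 1.0000·2.0000 = 2.0000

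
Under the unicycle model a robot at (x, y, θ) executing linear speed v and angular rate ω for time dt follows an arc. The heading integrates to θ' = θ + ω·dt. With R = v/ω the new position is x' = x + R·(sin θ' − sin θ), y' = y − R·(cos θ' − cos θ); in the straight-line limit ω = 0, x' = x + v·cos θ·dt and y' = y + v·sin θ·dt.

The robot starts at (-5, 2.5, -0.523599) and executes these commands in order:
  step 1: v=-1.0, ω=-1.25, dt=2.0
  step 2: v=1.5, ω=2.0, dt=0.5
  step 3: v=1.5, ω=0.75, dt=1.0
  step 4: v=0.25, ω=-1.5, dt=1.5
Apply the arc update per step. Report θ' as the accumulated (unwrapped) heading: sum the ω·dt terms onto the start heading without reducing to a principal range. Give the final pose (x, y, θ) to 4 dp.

step 1: θ'=-3.0236 (R=0.8000) → pose (-4.6942, 3.9873, -3.0236)
step 2: θ'=-2.0236 (R=0.7500) → pose (-5.2803, 3.5706, -2.0236)
step 3: θ'=-1.2736 (R=2.0000) → pose (-5.3942, 2.1099, -1.2736)
step 4: θ'=-3.5236 (R=-0.1667) → pose (-5.6157, 1.9065, -3.5236)

(-5.6157, 1.9065, -3.5236)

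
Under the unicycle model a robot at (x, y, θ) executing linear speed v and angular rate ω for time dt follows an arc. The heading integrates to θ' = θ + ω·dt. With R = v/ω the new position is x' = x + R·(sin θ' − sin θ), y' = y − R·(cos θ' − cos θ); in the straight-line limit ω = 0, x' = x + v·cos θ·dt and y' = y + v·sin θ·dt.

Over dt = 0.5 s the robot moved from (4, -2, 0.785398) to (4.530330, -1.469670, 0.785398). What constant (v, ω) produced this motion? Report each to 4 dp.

Δθ = 0.785398 − 0.785398 = 0.000000
ω = Δθ/dt = 0.000000/0.5 = 0.0000
ω = 0 → v = (Δx·cos θ + Δy·sin θ)/dt = 1.5000

v = 1.5000, ω = 0.0000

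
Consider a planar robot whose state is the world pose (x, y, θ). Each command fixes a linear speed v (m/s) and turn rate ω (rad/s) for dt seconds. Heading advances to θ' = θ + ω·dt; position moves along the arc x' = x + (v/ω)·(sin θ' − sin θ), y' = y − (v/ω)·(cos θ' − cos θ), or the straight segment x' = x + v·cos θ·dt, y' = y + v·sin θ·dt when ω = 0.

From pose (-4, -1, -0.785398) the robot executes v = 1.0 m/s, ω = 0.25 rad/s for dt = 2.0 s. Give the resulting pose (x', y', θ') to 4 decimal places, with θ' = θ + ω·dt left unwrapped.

θ' = -0.7854 + 0.25·2.0 = -0.2854
R = v/ω = 1.0/0.25 = 4.0000
x' = -4 + 4.0000·(sin -0.2854 − sin -0.7854) = -2.2977
y' = -1 − 4.0000·(cos -0.2854 − cos -0.7854) = -2.0098

(-2.2977, -2.0098, -0.2854)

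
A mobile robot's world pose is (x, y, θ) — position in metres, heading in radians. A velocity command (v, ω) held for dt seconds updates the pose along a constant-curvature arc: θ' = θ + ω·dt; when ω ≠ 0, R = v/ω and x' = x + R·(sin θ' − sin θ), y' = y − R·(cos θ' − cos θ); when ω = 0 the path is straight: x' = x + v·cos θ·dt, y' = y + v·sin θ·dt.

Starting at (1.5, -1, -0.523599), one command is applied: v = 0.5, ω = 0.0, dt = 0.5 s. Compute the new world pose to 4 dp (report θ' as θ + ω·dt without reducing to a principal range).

θ' = -0.5236 + 0.0·0.5 = -0.5236
ω = 0 → straight: x' = 1.5 + 0.5·cos(-0.5236)·0.5 = 1.7165
y' = -1 + 0.5·sin(-0.5236)·0.5 = -1.1250

(1.7165, -1.1250, -0.5236)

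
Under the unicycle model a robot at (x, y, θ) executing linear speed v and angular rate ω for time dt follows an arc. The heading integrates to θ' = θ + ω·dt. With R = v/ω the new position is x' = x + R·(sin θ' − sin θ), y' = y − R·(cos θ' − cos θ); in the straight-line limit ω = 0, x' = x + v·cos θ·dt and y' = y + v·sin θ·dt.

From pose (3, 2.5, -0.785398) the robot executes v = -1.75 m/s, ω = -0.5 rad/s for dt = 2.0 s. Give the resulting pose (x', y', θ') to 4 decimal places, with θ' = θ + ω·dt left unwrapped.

θ' = -0.7854 + -0.5·2.0 = -1.7854
R = v/ω = -1.75/-0.5 = 3.5000
x' = 3 + 3.5000·(sin -1.7854 − sin -0.7854) = 2.0552
y' = 2.5 − 3.5000·(cos -1.7854 − cos -0.7854) = 5.7202

(2.0552, 5.7202, -1.7854)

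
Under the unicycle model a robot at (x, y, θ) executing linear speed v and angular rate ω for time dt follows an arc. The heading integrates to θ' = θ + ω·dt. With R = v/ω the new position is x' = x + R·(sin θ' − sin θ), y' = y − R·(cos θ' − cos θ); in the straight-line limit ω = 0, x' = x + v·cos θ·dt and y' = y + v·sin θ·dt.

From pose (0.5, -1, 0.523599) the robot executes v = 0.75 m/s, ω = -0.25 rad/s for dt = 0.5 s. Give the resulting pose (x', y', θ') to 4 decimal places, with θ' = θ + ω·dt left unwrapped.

(0.8356, -0.8333, 0.3986)

θ' = 0.5236 + -0.25·0.5 = 0.3986
R = v/ω = 0.75/-0.25 = -3.0000
x' = 0.5 + -3.0000·(sin 0.3986 − sin 0.5236) = 0.8356
y' = -1 − -3.0000·(cos 0.3986 − cos 0.5236) = -0.8333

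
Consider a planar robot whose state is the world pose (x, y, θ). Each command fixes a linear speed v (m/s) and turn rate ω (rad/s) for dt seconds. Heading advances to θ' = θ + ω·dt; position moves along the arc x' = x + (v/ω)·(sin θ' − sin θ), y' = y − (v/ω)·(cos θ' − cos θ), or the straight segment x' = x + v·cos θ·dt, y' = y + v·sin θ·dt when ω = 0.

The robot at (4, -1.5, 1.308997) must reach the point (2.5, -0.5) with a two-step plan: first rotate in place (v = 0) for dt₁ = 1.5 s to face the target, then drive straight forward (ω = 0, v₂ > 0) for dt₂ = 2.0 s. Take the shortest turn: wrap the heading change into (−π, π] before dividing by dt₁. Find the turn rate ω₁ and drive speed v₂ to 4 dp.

heading to target = atan2(-0.5−-1.5, 2.5−4) = 2.5536
Δθ = wrap(2.5536 − 1.3090) = 1.2446; ω₁ = Δθ/dt₁ = 0.8297
distance = √((2.5−4)² + (-0.5−-1.5)²) = 1.8028; v₂ = distance/dt₂ = 0.9014

ω₁ = 0.8297, v₂ = 0.9014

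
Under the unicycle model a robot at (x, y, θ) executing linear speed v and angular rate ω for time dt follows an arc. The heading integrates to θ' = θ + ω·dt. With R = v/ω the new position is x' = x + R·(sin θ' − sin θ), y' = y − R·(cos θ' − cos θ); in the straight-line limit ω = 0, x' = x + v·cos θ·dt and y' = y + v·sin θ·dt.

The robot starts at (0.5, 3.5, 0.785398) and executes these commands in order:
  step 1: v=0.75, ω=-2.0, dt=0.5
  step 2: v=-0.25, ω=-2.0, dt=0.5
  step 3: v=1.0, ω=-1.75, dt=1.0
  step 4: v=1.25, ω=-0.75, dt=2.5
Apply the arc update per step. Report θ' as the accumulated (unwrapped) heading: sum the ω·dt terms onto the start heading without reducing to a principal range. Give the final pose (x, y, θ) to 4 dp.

(-1.6271, 4.7701, -4.8396)

step 1: θ'=-0.2146 (R=-0.3750) → pose (0.8450, 3.6012, -0.2146)
step 2: θ'=-1.2146 (R=0.1250) → pose (0.7545, 3.6798, -1.2146)
step 3: θ'=-2.9646 (R=-0.5714) → pose (0.3195, 2.9180, -2.9646)
step 4: θ'=-4.8396 (R=-1.6667) → pose (-1.6271, 4.7701, -4.8396)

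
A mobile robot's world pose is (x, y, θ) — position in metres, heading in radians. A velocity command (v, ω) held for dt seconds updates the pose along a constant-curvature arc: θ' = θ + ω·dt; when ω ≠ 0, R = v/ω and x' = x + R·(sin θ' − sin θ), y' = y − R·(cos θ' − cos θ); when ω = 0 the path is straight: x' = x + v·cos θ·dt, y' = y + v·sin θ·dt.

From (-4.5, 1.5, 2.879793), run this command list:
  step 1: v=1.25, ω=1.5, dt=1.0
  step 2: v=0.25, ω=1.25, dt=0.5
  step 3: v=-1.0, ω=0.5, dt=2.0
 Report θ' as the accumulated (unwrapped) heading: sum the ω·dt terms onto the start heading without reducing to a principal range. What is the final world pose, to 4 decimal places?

(-6.8713, 2.1907, 6.0048)

step 1: θ'=4.3798 (R=0.8333) → pose (-5.5033, 0.9671, 4.3798)
step 2: θ'=5.0048 (R=0.2000) → pose (-5.5058, 0.8442, 5.0048)
step 3: θ'=6.0048 (R=-2.0000) → pose (-6.8713, 2.1907, 6.0048)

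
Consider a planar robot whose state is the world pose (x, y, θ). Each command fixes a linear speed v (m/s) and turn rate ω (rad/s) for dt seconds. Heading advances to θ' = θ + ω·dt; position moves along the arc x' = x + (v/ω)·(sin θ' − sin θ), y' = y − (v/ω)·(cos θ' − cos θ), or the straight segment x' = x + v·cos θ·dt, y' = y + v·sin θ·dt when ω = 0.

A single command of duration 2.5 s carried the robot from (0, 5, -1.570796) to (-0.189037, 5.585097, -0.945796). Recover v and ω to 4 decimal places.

v = -0.2500, ω = 0.2500

Δθ = -0.945796 − -1.570796 = 0.625000
ω = Δθ/dt = 0.625000/2.5 = 0.2500
R = −Δy/(cos θ' − cos θ) = -1.0000
v = R·ω = -1.0000·0.2500 = -0.2500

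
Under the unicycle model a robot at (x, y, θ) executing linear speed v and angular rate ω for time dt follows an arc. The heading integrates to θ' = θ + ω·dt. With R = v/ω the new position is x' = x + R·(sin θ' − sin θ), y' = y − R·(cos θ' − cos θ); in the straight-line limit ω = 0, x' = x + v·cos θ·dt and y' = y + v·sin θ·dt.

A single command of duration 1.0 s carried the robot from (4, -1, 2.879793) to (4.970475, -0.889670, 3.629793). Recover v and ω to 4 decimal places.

Δθ = 3.629793 − 2.879793 = 0.750000
ω = Δθ/dt = 0.750000/1.0 = 0.7500
R = Δx/(sin θ' − sin θ) = -1.3333
v = R·ω = -1.3333·0.7500 = -1.0000

v = -1.0000, ω = 0.7500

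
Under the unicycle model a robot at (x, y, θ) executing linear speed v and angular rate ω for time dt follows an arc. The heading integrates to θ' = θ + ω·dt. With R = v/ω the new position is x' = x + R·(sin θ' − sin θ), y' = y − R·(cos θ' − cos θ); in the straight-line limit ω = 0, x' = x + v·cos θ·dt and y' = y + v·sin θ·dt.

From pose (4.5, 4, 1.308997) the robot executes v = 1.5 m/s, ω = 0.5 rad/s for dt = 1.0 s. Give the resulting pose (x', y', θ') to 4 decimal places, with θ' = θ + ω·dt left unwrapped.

(4.5175, 5.4843, 1.8090)

θ' = 1.3090 + 0.5·1.0 = 1.8090
R = v/ω = 1.5/0.5 = 3.0000
x' = 4.5 + 3.0000·(sin 1.8090 − sin 1.3090) = 4.5175
y' = 4 − 3.0000·(cos 1.8090 − cos 1.3090) = 5.4843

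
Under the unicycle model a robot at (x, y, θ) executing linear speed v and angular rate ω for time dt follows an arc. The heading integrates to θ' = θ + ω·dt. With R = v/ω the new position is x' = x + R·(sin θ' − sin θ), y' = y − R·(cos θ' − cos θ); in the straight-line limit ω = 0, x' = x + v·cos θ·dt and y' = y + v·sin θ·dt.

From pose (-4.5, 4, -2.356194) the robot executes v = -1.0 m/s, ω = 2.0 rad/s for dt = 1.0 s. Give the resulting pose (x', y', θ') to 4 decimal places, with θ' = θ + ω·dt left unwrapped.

θ' = -2.3562 + 2.0·1.0 = -0.3562
R = v/ω = -1.0/2.0 = -0.5000
x' = -4.5 + -0.5000·(sin -0.3562 − sin -2.3562) = -4.6792
y' = 4 − -0.5000·(cos -0.3562 − cos -2.3562) = 4.8222

(-4.6792, 4.8222, -0.3562)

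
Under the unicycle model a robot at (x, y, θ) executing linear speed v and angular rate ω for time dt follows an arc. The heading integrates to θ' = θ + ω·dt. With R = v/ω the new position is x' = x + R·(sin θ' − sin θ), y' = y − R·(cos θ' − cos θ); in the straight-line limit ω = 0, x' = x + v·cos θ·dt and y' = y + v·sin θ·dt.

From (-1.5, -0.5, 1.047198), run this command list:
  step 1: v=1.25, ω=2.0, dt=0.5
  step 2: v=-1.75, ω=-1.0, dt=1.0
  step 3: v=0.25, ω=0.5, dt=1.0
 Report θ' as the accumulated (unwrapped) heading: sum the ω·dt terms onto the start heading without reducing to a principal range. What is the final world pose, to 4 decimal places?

(-1.4586, -1.3402, 1.5472)

step 1: θ'=2.0472 (R=0.6250) → pose (-1.4859, 0.0991, 2.0472)
step 2: θ'=1.0472 (R=1.7500) → pose (-1.5255, -1.5784, 1.0472)
step 3: θ'=1.5472 (R=0.5000) → pose (-1.4586, -1.3402, 1.5472)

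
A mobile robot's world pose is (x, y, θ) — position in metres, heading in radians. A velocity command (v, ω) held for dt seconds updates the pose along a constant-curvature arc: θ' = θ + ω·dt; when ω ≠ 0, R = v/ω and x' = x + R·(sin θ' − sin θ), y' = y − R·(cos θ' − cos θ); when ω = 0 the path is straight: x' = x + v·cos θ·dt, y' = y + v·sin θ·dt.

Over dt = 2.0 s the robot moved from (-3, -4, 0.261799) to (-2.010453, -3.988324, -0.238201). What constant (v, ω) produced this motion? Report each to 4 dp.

Δθ = -0.238201 − 0.261799 = -0.500000
ω = Δθ/dt = -0.500000/2.0 = -0.2500
R = Δx/(sin θ' − sin θ) = -2.0000
v = R·ω = -2.0000·-0.2500 = 0.5000

v = 0.5000, ω = -0.2500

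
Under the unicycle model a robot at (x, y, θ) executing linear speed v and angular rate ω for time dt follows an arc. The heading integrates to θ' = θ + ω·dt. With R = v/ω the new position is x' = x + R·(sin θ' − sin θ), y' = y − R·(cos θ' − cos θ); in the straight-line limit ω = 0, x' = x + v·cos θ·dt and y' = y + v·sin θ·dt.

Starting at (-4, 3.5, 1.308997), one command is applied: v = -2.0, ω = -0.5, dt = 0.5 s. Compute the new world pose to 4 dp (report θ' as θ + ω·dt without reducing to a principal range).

θ' = 1.3090 + -0.5·0.5 = 1.0590
R = v/ω = -2.0/-0.5 = 4.0000
x' = -4 + 4.0000·(sin 1.0590 − sin 1.3090) = -4.3762
y' = 3.5 − 4.0000·(cos 1.0590 − cos 1.3090) = 2.5763

(-4.3762, 2.5763, 1.0590)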